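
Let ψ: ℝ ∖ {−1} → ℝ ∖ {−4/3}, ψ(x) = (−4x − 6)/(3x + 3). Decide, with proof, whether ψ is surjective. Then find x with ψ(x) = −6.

-6/7

For any y ≠ −4/3, solving y(3x + 3) = −4x − 6 for x gives a well-defined x ≠ −1. So ψ is surjective.
Solving ψ(x) = −6: cross-multiplying gives −4x − 6 = −6(3x + 3), which rearranges to 14x = −12, so x = −6/7.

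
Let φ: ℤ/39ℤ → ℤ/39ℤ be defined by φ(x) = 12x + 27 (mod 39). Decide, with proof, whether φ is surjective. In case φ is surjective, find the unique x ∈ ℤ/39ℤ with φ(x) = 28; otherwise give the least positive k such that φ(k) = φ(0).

13

Recall that φ is surjective if every y in the codomain equals φ(x) for some x in the domain.
Since gcd(12, 39) = 3, we have 12x ≡ 0 (mod 3) for all x, so φ(x) ≡ 0 (mod 3).
But 1 ≢ 0 (mod 3), so 1 ∈ ℤ/39ℤ has no preimage. Therefore φ is not surjective.
Since φ is not surjective, we find the least positive k with φ(k) = φ(0): this means 12k ≡ 0 (mod 39), i.e. 39 ∣ 12k. Since gcd(12, 39) = 3, dividing through by 3 this holds exactly when 13 ∣ 4k, and as gcd(4, 13) = 1, exactly when 13 ∣ k.
The smallest positive such k is 13.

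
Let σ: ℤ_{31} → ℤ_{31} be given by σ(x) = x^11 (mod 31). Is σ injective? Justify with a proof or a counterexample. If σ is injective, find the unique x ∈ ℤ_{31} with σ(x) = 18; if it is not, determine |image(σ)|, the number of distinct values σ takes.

28

Since 31 is prime, the nonzero elements of ℤ_{31} form a cyclic group of order 30.
As gcd(11, 30) = 1, raising to the 11th power is a bijection on this group: if x_1^11 ≡ x_2^11 then (x_1x_2^{−1})^11 = 1, and the only element of order dividing gcd(11, 30) = 1 is 1, so x_1 = x_2.
With σ(0) = 0 this makes σ injective on all of ℤ_{31}, hence bijective (finite equal-size domain and codomain). In particular σ is injective.
Since σ is injective, we find the preimage of 18. The inverse of x ↦ x^11 on (ℤ_{31})^× is x ↦ x^11, because 11·11 = 121 = 4·30 + 1 ≡ 1 (mod 30) and x^{30} = 1 for x ≠ 0 (Fermat). So σ⁻¹(18) = 18^11 mod 31.
Repeated squaring mod 31: 18^1 ≡ 18, 18^2 ≡ 18² = 324 ≡ 14, 18^4 ≡ 14² = 196 ≡ 10, 18^8 ≡ 10² = 100 ≡ 7. Since 11 = 8 + 2 + 1, 18^11 ≡ 7·14·18: 7·14 = 98 ≡ 5, then 5·18 = 90 ≡ 28. So 18^11 ≡ 28 (mod 31).
Hence σ⁻¹(18) = 28.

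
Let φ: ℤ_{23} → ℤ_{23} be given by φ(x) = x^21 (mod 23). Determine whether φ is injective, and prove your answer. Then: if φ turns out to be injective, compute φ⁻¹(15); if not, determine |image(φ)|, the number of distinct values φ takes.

Since 23 is prime, the nonzero elements of ℤ_{23} form a cyclic group of order 22.
As gcd(21, 22) = 1, raising to the 21st power is a bijection on this group: if x_1^21 ≡ x_2^21 then (x_1x_2^{−1})^21 = 1, and the only element of order dividing gcd(21, 22) = 1 is 1, so x_1 = x_2.
With φ(0) = 0 this makes φ injective on all of ℤ_{23}, hence bijective (finite equal-size domain and codomain). In particular φ is injective.
Since φ is injective, we find the preimage of 15. The inverse of x ↦ x^21 on (ℤ_{23})^× is x ↦ x^21, because 21·21 = 441 = 20·22 + 1 ≡ 1 (mod 22) and x^{22} = 1 for x ≠ 0 (Fermat). So φ⁻¹(15) = 15^21 mod 23.
Repeated squaring mod 23: 15^1 ≡ 15, 15^2 ≡ 15² = 225 ≡ 18, 15^4 ≡ 18² = 324 ≡ 2, 15^8 ≡ 2² = 4, 15^16 ≡ 4² = 16. Since 21 = 16 + 4 + 1, 15^21 ≡ 16·2·15: 16·2 = 32 ≡ 9, then 9·15 = 135 ≡ 20. So 15^21 ≡ 20 (mod 23).
Hence φ⁻¹(15) = 20.

20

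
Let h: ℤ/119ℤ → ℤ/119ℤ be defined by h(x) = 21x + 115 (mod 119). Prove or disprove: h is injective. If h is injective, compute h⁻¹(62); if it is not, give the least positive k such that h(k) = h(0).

Recall: h is injective when h(s) = h(t) forces s = t.
We have gcd(21, 119) = 7 > 1. Taking s = 0 and t = 17: h(0) = 115 and h(17) = 21·17 + 115 = 472 ≡ 115 (mod 119).
So h(0) = h(17) while 0 ≠ 17, thus h is not injective.
Since h is not injective, we find the least positive k with h(k) = h(0): this means 21k ≡ 0 (mod 119), i.e. 119 ∣ 21k. Since gcd(21, 119) = 7, dividing through by 7 this holds exactly when 17 ∣ 3k, and as gcd(3, 17) = 1, exactly when 17 ∣ k.
The smallest positive such k is 17.

17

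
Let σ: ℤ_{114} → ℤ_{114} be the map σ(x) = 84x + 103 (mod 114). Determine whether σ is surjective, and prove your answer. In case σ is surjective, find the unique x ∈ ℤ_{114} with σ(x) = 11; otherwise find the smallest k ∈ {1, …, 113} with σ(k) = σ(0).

19

Recall: surjectivity means every element of the codomain has a preimage under σ.
Since gcd(84, 114) = 6, we have 84x ≡ 0 (mod 6) for all x, so σ(x) ≡ 1 (mod 6).
But 0 ≢ 1 (mod 6), so 0 ∈ ℤ_{114} has no preimage. So σ is not surjective.
Since σ is not surjective, we find the least positive k with σ(k) = σ(0): this means 84k ≡ 0 (mod 114), i.e. 114 ∣ 84k. Since gcd(84, 114) = 6, dividing through by 6 this holds exactly when 19 ∣ 14k, and as gcd(14, 19) = 1, exactly when 19 ∣ k.
The smallest positive such k is 19.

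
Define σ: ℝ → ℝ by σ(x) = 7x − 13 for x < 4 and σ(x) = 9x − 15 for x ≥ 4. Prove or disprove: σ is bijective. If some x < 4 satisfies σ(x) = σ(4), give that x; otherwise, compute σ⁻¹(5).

Both pieces are strictly increasing (slopes 7 and 9), so each is injective on its own interval.
The left piece maps (−∞, 4) onto (−∞, 15); the right piece maps [4, ∞) onto [21, ∞).
The images leave a gap (15 has no preimage), so σ is not surjective, hence not bijective.
Because the two images are disjoint, no x < 4 has σ(x) = σ(4), so we compute σ⁻¹(5): 5 lies in (−∞, 15), so solve 7x − 13 = 5: x = (5 + 13)/7 = 18/7.

18/7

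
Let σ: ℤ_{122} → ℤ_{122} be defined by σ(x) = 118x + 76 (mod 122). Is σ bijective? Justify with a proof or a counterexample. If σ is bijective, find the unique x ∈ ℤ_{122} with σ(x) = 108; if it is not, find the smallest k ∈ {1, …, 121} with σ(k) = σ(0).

Recall that σ is injective when σ(a) = σ(b) forces a = b.
We have gcd(118, 122) = 2 > 1. Taking a = 0 and b = 61: σ(0) = 76 and σ(61) = 118·61 + 76 = 7274 ≡ 76 (mod 122).
So σ(0) = σ(61) while 0 ≠ 61, thus σ is not injective, hence not bijective.
Since σ is not bijective, we find the least positive k with σ(k) = σ(0): this means 118k ≡ 0 (mod 122), i.e. 122 ∣ 118k. Since gcd(118, 122) = 2, dividing through by 2 this holds exactly when 61 ∣ 59k, and as gcd(59, 61) = 1, exactly when 61 ∣ k.
The smallest positive such k is 61.

61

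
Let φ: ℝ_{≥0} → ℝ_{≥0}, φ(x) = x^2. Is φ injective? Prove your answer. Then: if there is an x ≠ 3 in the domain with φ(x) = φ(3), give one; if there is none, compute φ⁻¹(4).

On ℝ_{≥0}, x ↦ x^2 is strictly increasing, so φ(x_1) = φ(x_2) forces x_1 = x_2. Thus φ is injective.
Since x ↦ x^2 is strictly increasing on ℝ_{≥0}, it is injective there, so no x ≠ 3 in the domain has φ(x) = φ(3). We therefore compute φ⁻¹(4) = 4^{1/2} = 2 (indeed 2^2 = 4).

2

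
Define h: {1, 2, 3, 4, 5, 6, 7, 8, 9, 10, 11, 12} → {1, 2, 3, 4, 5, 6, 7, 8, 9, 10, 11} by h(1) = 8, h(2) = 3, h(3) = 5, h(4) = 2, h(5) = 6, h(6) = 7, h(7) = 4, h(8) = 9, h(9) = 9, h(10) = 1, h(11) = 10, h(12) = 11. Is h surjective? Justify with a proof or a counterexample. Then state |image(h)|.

11

Every element of the codomain has a preimage: 1 = h(10), 2 = h(4), 3 = h(2), 4 = h(7), 5 = h(3), 6 = h(5), 7 = h(6), 8 = h(1), 9 = h(8), 10 = h(11), 11 = h(12).
Hence h is surjective.
The image of h is {1, 2, 3, 4, 5, 6, 7, 8, 9, 10, 11}, which has 11 elements.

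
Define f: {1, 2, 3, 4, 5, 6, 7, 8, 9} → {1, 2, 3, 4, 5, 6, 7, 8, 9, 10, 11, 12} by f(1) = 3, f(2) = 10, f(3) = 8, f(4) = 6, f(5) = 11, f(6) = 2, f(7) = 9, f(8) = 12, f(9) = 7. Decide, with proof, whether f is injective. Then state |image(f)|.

The values f(1), …, f(9) are 3, 10, 8, 6, 11, 2, 9, 12, 7 — all distinct.
So f(s) = f(t) only when s = t, and f is injective.
The image of f is {2, 3, 6, 7, 8, 9, 10, 11, 12}, which has 9 elements.

9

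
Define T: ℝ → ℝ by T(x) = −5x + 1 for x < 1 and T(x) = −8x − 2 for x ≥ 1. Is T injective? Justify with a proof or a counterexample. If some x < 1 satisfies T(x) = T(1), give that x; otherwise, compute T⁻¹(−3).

4/5

Both pieces are strictly decreasing (slopes −5 and −8), so each is injective on its own interval.
The left piece maps (−∞, 1) onto (−4, ∞); the right piece maps [1, ∞) onto (−∞, −10].
These images are disjoint, so no value is attained by both pieces. Therefore T is injective.
Because the two images are disjoint, no x < 1 has T(x) = T(1), so we compute T⁻¹(−3): −3 lies in (−4, ∞), so solve −5x + 1 = −3: x = (−3 − 1)/(−5) = 4/5.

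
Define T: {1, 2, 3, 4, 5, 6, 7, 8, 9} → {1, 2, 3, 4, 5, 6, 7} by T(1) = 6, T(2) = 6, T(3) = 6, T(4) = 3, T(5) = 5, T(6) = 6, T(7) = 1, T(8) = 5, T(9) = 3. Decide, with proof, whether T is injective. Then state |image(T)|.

4

T(1) = 6 = T(2) with 1 ≠ 2, so T is not injective.
The image of T is {1, 3, 5, 6}, which has 4 elements.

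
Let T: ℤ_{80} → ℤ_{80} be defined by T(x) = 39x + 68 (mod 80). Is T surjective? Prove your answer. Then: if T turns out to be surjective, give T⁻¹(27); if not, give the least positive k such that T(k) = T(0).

1

Since gcd(39, 80) = 1, 39 is invertible modulo 80. Euclid's algorithm: 80 = 2·39 + 2, 39 = 19·2 + 1; back-substituting gives 1 = 39·39 − 19·80, so 39⁻¹ ≡ 39 (mod 80).
For any y ∈ ℤ_{80}, x = 39(y − 68) mod 80 satisfies T(x) = 39·39(y − 68) + 68 ≡ y (since 39·39 ≡ 1 mod 80). So every y has a preimage.
Thus T is surjective.
Since T is surjective, we compute T⁻¹(27): solve 39x + 68 ≡ 27 (mod 80), i.e. 39x ≡ 39 (mod 80).
Multiplying by 39⁻¹ = 39 gives x ≡ 39·39 = 1521 = 19·80 + 1 ≡ 1 (mod 80).
Check: T(1) = 39·1 + 68 = 107 = 1·80 + 27 ≡ 27 (mod 80).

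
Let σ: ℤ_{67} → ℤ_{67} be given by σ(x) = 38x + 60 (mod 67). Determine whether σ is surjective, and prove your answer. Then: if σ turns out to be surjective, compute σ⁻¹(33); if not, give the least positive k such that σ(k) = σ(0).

Since gcd(38, 67) = 1, 38 is invertible modulo 67. Euclid's algorithm: 67 = 1·38 + 29, 38 = 1·29 + 9, 29 = 3·9 + 2, 9 = 4·2 + 1; back-substituting gives 1 = 30·38 − 17·67, so 38⁻¹ ≡ 30 (mod 67).
For any y ∈ ℤ_{67}, x = 30(y − 60) mod 67 satisfies σ(x) = 38·30(y − 60) + 60 ≡ y (since 38·30 ≡ 1 mod 67). So every y has a preimage.
Thus σ is surjective.
Since σ is surjective, we find σ⁻¹(33): we need 38x ≡ 33 − 60 ≡ 40 (mod 67). Using 38⁻¹ = 30: x ≡ 30·40 = 1200 = 17·67 + 61, so x = 61.
Check: σ(61) = 38·61 + 60 = 2378 = 35·67 + 33 ≡ 33 (mod 67).

61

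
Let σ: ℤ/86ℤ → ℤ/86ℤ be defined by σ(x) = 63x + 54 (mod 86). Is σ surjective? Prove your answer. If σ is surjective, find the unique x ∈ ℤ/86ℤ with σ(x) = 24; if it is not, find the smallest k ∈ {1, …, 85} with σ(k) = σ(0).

20

Recall: surjectivity means every element of the codomain has a preimage under σ.
Since gcd(63, 86) = 1, 63 is invertible modulo 86. Euclid's algorithm: 86 = 1·63 + 23, 63 = 2·23 + 17, 23 = 1·17 + 6, 17 = 2·6 + 5, 6 = 1·5 + 1; back-substituting gives 1 = 71·63 − 52·86, so 63⁻¹ ≡ 71 (mod 86).
Then y ↦ 71(y − 54) is a two-sided inverse to σ, so every y ∈ ℤ/86ℤ has a preimage.
Thus σ is surjective.
Since σ is surjective, we compute σ⁻¹(24): solve 63x + 54 ≡ 24 (mod 86), i.e. 63x ≡ 56 (mod 86).
Multiplying by 63⁻¹ = 71 gives x ≡ 71·56 = 3976 = 46·86 + 20 ≡ 20 (mod 86).
Check: σ(20) = 63·20 + 54 = 1314 = 15·86 + 24 ≡ 24 (mod 86).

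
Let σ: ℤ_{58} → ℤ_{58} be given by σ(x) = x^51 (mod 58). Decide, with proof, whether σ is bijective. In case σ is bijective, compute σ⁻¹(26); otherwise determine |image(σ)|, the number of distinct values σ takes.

Computing x^51 mod 58 for each x (by repeated squaring, reducing mod 58 at every step), the values σ(0), σ(1), …, σ(57) are: 0, 1, 10, 37, 42, 33, 22, 49, 14, 35, 40, 27, 46, 5, 26, 3, 24, 41, 2, 47, 52, 15, 38, 7, 54, 45, 50, 19, 28, 29, 30, 39, 8, 13, 4, 51, 20, 43, 6, 11, 56, 17, 34, 55, 32, 53, 12, 31, 18, 23, 44, 9, 36, 25, 16, 21, 48, 57.
Every element of ℤ_{58} appears exactly once in this list, so σ is a bijection, and in particular bijective.
Since σ is bijective, we read off the preimage of 26 from the same table: σ(14) = 26, so σ⁻¹(26) = 14.

14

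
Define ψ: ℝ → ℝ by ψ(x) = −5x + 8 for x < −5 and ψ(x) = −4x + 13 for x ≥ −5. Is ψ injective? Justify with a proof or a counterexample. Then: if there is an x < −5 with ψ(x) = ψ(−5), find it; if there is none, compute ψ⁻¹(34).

-26/5

Both pieces are strictly decreasing (slopes −5 and −4), so each is injective on its own interval.
The left piece maps (−∞, −5) onto (33, ∞); the right piece maps [−5, ∞) onto (−∞, 33].
These images are disjoint, so no value is attained by both pieces. Hence ψ is injective.
Because the two images are disjoint, no x < −5 has ψ(x) = ψ(−5), so we compute ψ⁻¹(34): 34 lies in (33, ∞), so solve −5x + 8 = 34: x = (34 − 8)/(−5) = −26/5.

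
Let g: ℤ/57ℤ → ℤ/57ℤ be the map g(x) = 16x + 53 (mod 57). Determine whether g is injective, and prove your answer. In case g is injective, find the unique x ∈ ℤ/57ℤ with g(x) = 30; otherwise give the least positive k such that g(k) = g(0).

Suppose g(x_1) = g(x_2) in ℤ/57ℤ. Then 16x_1 + 53 ≡ 16x_2 + 53 (mod 57), so 16(x_1 − x_2) ≡ 0 (mod 57).
Since gcd(16, 57) = 1, 16 is invertible modulo 57, thus x_1 − x_2 ≡ 0 (mod 57), i.e. x_1 = x_2.
Hence g is injective.
We now compute 16⁻¹ mod 57 explicitly. Euclid's algorithm: 57 = 3·16 + 9, 16 = 1·9 + 7, 9 = 1·7 + 2, 7 = 3·2 + 1; back-substituting gives 1 = 25·16 − 7·57, so 16⁻¹ ≡ 25 (mod 57).
Since g is injective, we compute g⁻¹(30): solve 16x + 53 ≡ 30 (mod 57), i.e. 16x ≡ 34 (mod 57).
Multiplying by 16⁻¹ = 25 gives x ≡ 25·34 = 850 = 14·57 + 52 ≡ 52 (mod 57).
Check: g(52) = 16·52 + 53 = 885 = 15·57 + 30 ≡ 30 (mod 57).

52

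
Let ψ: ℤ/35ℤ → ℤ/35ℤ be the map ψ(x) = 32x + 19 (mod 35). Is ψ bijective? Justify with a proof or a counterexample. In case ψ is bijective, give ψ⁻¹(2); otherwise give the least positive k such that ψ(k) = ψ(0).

29

Suppose ψ(x_1) = ψ(x_2) in ℤ/35ℤ. Then 32x_1 + 19 ≡ 32x_2 + 19 (mod 35), so 32(x_1 − x_2) ≡ 0 (mod 35).
Since gcd(32, 35) = 1, 32 is invertible modulo 35, so x_1 − x_2 ≡ 0 (mod 35), i.e. x_1 = x_2.
We now compute 32⁻¹ mod 35 explicitly. Euclid's algorithm: 35 = 1·32 + 3, 32 = 10·3 + 2, 3 = 1·2 + 1; back-substituting gives 1 = 23·32 − 21·35, so 32⁻¹ ≡ 23 (mod 35).
For any y ∈ ℤ/35ℤ, x = 23(y − 19) mod 35 satisfies ψ(x) = 32·23(y − 19) + 19 ≡ y (since 32·23 ≡ 1 mod 35). So every y has a preimage.
So ψ is bijective.
Since ψ is bijective, we find ψ⁻¹(2): we need 32x ≡ 2 − 19 ≡ 18 (mod 35). Using 32⁻¹ = 23: x ≡ 23·18 = 414 = 11·35 + 29, so x = 29.
Check: ψ(29) = 32·29 + 19 = 947 = 27·35 + 2 ≡ 2 (mod 35).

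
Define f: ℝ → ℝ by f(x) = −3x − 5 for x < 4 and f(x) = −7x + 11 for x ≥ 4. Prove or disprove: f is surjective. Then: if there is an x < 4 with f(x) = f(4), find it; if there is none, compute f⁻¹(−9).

Both pieces are strictly decreasing (slopes −3 and −7), so each is injective on its own interval.
The left piece maps (−∞, 4) onto (−17, ∞); the right piece maps [4, ∞) onto (−∞, −17].
These images together cover ℝ, so f is surjective.
Because the two images are disjoint, no x < 4 has f(x) = f(4), so we compute f⁻¹(−9): −9 lies in (−17, ∞), so solve −3x − 5 = −9: x = (−9 + 5)/(−3) = 4/3.

4/3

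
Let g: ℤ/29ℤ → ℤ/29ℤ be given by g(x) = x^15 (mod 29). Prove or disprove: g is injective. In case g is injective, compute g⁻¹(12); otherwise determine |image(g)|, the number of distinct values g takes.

17

Since 29 is prime, the nonzero elements of ℤ/29ℤ form a cyclic group of order 28.
As gcd(15, 28) = 1, raising to the 15th power is a bijection on this group: if s^15 ≡ t^15 then (st^{−1})^15 = 1, and the only element of order dividing gcd(15, 28) = 1 is 1, so s = t.
With g(0) = 0 this makes g injective on all of ℤ/29ℤ, hence bijective (finite equal-size domain and codomain). In particular g is injective.
Since g is injective, we find the preimage of 12. The inverse of x ↦ x^15 on (ℤ/29ℤ)^× is x ↦ x^15, because 15·15 = 225 = 8·28 + 1 ≡ 1 (mod 28) and x^{28} = 1 for x ≠ 0 (Fermat). So g⁻¹(12) = 12^15 mod 29.
Repeated squaring mod 29: 12^1 ≡ 12, 12^2 ≡ 12² = 144 ≡ 28, 12^4 ≡ 28² = 784 ≡ 1, 12^8 ≡ 1² = 1. Since 15 = 8 + 4 + 2 + 1, 12^15 ≡ 1·1·28·12: 1·1 = 1, then 1·28 = 28, then 28·12 = 336 ≡ 17. So 12^15 ≡ 17 (mod 29).
Hence g⁻¹(12) = 17.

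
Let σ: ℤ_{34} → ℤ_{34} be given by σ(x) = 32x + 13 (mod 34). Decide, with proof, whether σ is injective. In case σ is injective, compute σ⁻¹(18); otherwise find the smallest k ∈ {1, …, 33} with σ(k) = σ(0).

We have gcd(32, 34) = 2 > 1. Taking s = 0 and t = 17: σ(0) = 13 and σ(17) = 32·17 + 13 = 557 ≡ 13 (mod 34).
So σ(0) = σ(17) while 0 ≠ 17, hence σ is not injective.
Since σ is not injective, we find the least positive k with σ(k) = σ(0): this means 32k ≡ 0 (mod 34), i.e. 34 ∣ 32k. Since gcd(32, 34) = 2, dividing through by 2 this holds exactly when 17 ∣ 16k, and as gcd(16, 17) = 1, exactly when 17 ∣ k.
The smallest positive such k is 17.

17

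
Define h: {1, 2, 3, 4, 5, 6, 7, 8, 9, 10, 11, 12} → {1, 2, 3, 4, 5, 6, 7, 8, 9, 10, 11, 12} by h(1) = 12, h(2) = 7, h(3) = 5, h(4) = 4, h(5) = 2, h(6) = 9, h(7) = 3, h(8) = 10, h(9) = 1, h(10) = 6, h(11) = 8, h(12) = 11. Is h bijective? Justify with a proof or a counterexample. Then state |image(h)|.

The values 12, 7, 5, 4, 2, 9, 3, 10, 1, 6, 8, 11 are a permutation of {1, 2, 3, 4, 5, 6, 7, 8, 9, 10, 11, 12}: each element appears exactly once.
So h is injective and surjective, hence bijective.
The image of h is {1, 2, 3, 4, 5, 6, 7, 8, 9, 10, 11, 12}, which has 12 elements.

12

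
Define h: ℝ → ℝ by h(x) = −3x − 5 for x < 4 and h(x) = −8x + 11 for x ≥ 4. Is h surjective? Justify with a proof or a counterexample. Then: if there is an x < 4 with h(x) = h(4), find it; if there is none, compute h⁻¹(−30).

Both pieces are strictly decreasing (slopes −3 and −8), so each is injective on its own interval.
The left piece maps (−∞, 4) onto (−17, ∞); the right piece maps [4, ∞) onto (−∞, −21].
The union (−17, ∞) ∪ (−∞, −21] omits the interval between −17 and −21; in particular −17 has no preimage. So h is not surjective.
Because the two images are disjoint, no x < 4 has h(x) = h(4), so we compute h⁻¹(−30): −30 lies in (−∞, −21], so solve −8x + 11 = −30: x = (−30 − 11)/(−8) = 41/8.

41/8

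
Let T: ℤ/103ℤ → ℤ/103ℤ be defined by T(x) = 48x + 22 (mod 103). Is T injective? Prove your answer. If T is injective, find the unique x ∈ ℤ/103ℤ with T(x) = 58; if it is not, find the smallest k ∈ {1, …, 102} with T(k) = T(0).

If T(a) = T(b), then 48a ≡ 48b (mod 103). Because gcd(48, 103) = 1, we may cancel 48 to get a ≡ b (mod 103).
Thus T is injective.
We now compute 48⁻¹ mod 103 explicitly. Euclid's algorithm: 103 = 2·48 + 7, 48 = 6·7 + 6, 7 = 1·6 + 1; back-substituting gives 1 = 88·48 − 41·103, so 48⁻¹ ≡ 88 (mod 103).
Since T is injective, we find T⁻¹(58): we need 48x ≡ 58 − 22 ≡ 36 (mod 103). Using 48⁻¹ = 88: x ≡ 88·36 = 3168 = 30·103 + 78, so x = 78.
Check: T(78) = 48·78 + 22 = 3766 = 36·103 + 58 ≡ 58 (mod 103).

78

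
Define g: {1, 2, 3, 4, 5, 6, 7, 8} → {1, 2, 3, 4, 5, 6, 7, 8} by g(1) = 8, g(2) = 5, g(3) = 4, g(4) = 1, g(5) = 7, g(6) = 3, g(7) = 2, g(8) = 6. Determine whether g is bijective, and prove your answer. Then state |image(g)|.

The values 8, 5, 4, 1, 7, 3, 2, 6 are a permutation of {1, 2, 3, 4, 5, 6, 7, 8}: each element appears exactly once.
So g is injective and surjective, hence bijective.
The image of g is {1, 2, 3, 4, 5, 6, 7, 8}, which has 8 elements.

8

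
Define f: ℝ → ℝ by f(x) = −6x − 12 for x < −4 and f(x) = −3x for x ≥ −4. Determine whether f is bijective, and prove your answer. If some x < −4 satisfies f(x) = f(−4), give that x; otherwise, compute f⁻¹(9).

Both pieces are strictly decreasing (slopes −6 and −3), so each is injective on its own interval.
The left piece maps (−∞, −4) onto (12, ∞); the right piece maps [−4, ∞) onto (−∞, 12].
Since 12 = 12, the images partition ℝ: f is injective and surjective, hence bijective.
Because the two images are disjoint, no x < −4 has f(x) = f(−4), so we compute f⁻¹(9): 9 lies in (−∞, 12], so solve −3x = 9: x = (9 − 0)/(−3) = −3.

-3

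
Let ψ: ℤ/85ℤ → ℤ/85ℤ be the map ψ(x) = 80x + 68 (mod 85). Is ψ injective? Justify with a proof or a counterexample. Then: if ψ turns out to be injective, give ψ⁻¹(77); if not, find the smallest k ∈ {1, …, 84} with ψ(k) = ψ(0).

By definition, ψ is injective when ψ(u) = ψ(v) forces u = v.
We have gcd(80, 85) = 5 > 1. Taking u = 0 and v = 17: ψ(0) = 68 and ψ(17) = 80·17 + 68 = 1428 ≡ 68 (mod 85).
So ψ(0) = ψ(17) while 0 ≠ 17, so ψ is not injective.
Since ψ is not injective, we find the least positive k with ψ(k) = ψ(0): this means 80k ≡ 0 (mod 85), i.e. 85 ∣ 80k. Since gcd(80, 85) = 5, dividing through by 5 this holds exactly when 17 ∣ 16k, and as gcd(16, 17) = 1, exactly when 17 ∣ k.
The smallest positive such k is 17.

17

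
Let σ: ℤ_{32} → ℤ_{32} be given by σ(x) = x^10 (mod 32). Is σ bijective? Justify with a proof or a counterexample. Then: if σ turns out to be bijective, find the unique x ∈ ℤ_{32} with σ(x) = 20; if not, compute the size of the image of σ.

σ(0) = 0^10 = 0.
σ(2): Repeated squaring mod 32: 2^1 ≡ 2, 2^2 ≡ 2² = 4, 2^4 ≡ 4² = 16, 2^8 ≡ 16² = 256 ≡ 0. Since 10 = 8 + 2, 2^10 ≡ 0·4: 0·4 = 0. So 2^10 ≡ 0 (mod 32).
So σ(0) = σ(2) = 0 while 0 ≠ 2, therefore σ is not injective, hence not bijective.
Since σ is not bijective, we determine |image(σ)|. Computing x^10 mod 32 for each x (by repeated squaring, reducing mod 32 at every step), the values σ(0), σ(1), …, σ(31) are: 0, 1, 0, 9, 0, 25, 0, 17, 0, 17, 0, 25, 0, 9, 0, 1, 0, 1, 0, 9, 0, 25, 0, 17, 0, 17, 0, 25, 0, 9, 0, 1.
The distinct values are {0, 1, 9, 17, 25}; there are 5 of them.

5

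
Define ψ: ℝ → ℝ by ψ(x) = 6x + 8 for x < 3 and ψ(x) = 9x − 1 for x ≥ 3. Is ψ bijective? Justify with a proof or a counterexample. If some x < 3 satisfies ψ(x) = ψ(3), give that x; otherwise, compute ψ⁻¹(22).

7/3

Both pieces are strictly increasing (slopes 6 and 9), so each is injective on its own interval.
The left piece maps (−∞, 3) onto (−∞, 26); the right piece maps [3, ∞) onto [26, ∞).
Since 26 = 26, the images partition ℝ: ψ is injective and surjective, hence bijective.
Because the two images are disjoint, no x < 3 has ψ(x) = ψ(3), so we compute ψ⁻¹(22): 22 lies in (−∞, 26), so solve 6x + 8 = 22: x = (22 − 8)/6 = 7/3.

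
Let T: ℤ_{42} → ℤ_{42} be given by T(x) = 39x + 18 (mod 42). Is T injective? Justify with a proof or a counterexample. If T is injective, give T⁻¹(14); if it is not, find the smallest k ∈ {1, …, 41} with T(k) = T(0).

14

Recall that injectivity means: for all s, t in the domain, T(s) = T(t) implies s = t.
We have gcd(39, 42) = 3 > 1. Taking s = 0 and t = 14: T(0) = 18 and T(14) = 39·14 + 18 = 564 ≡ 18 (mod 42).
So T(0) = T(14) while 0 ≠ 14, so T is not injective.
Since T is not injective, we find the least positive k with T(k) = T(0): this means 39k ≡ 0 (mod 42), i.e. 42 ∣ 39k. Since gcd(39, 42) = 3, dividing through by 3 this holds exactly when 14 ∣ 13k, and as gcd(13, 14) = 1, exactly when 14 ∣ k.
The smallest positive such k is 14.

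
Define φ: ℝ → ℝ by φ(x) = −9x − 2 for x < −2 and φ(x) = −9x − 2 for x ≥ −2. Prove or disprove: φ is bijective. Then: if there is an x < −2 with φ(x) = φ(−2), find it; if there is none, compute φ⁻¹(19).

Both pieces are strictly decreasing (slopes −9 and −9), so each is injective on its own interval.
The left piece maps (−∞, −2) onto (16, ∞); the right piece maps [−2, ∞) onto (−∞, 16].
Since 16 = 16, the images partition ℝ: φ is injective and surjective, hence bijective.
Because the two images are disjoint, no x < −2 has φ(x) = φ(−2), so we compute φ⁻¹(19): 19 lies in (16, ∞), so solve −9x − 2 = 19: x = (19 + 2)/(−9) = −7/3.

-7/3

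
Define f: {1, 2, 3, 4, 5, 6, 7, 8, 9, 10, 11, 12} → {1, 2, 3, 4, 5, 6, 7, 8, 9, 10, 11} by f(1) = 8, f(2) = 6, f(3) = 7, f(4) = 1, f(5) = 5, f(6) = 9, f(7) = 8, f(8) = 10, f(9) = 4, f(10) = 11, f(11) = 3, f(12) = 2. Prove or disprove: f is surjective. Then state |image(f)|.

11

Every element of the codomain has a preimage: 1 = f(4), 2 = f(12), 3 = f(11), 4 = f(9), 5 = f(5), 6 = f(2), 7 = f(3), 8 = f(1), 9 = f(6), 10 = f(8), 11 = f(10).
Hence f is surjective.
The image of f is {1, 2, 3, 4, 5, 6, 7, 8, 9, 10, 11}, which has 11 elements.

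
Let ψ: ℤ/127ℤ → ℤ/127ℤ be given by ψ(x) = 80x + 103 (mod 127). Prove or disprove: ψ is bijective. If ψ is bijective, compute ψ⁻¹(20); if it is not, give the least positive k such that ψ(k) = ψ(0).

Suppose ψ(x_1) = ψ(x_2) in ℤ/127ℤ. Then 80x_1 + 103 ≡ 80x_2 + 103 (mod 127), so 80(x_1 − x_2) ≡ 0 (mod 127).
Since gcd(80, 127) = 1, 80 is invertible modulo 127, thus x_1 − x_2 ≡ 0 (mod 127), i.e. x_1 = x_2.
We now compute 80⁻¹ mod 127 explicitly. Euclid's algorithm: 127 = 1·80 + 47, 80 = 1·47 + 33, 47 = 1·33 + 14, 33 = 2·14 + 5, 14 = 2·5 + 4, 5 = 1·4 + 1; back-substituting gives 1 = 27·80 − 17·127, so 80⁻¹ ≡ 27 (mod 127).
Then y ↦ 27(y − 103) is a two-sided inverse to ψ, so every y ∈ ℤ/127ℤ has a preimage.
So ψ is bijective.
Since ψ is bijective, we find ψ⁻¹(20): we need 80x ≡ 20 − 103 ≡ 44 (mod 127). Using 80⁻¹ = 27: x ≡ 27·44 = 1188 = 9·127 + 45, so x = 45.
Check: ψ(45) = 80·45 + 103 = 3703 = 29·127 + 20 ≡ 20 (mod 127).

45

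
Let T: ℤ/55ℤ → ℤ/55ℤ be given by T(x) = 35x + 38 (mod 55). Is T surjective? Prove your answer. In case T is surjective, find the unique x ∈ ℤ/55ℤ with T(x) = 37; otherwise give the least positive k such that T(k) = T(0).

11

Since gcd(35, 55) = 5, we have 35x ≡ 0 (mod 5) for all x, so T(x) ≡ 3 (mod 5).
But 0 ≢ 3 (mod 5), so 0 ∈ ℤ/55ℤ has no preimage. So T is not surjective.
Since T is not surjective, we find the least positive k with T(k) = T(0): this means 35k ≡ 0 (mod 55), i.e. 55 ∣ 35k. Since gcd(35, 55) = 5, dividing through by 5 this holds exactly when 11 ∣ 7k, and as gcd(7, 11) = 1, exactly when 11 ∣ k.
The smallest positive such k is 11.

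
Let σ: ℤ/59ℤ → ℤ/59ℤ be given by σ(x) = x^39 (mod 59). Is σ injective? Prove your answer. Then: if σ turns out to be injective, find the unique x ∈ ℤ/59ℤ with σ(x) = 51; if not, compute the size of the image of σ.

19

Since 59 is prime, the nonzero elements of ℤ/59ℤ form a cyclic group of order 58.
As gcd(39, 58) = 1, raising to the 39th power is a bijection on this group: if x_1^39 ≡ x_2^39 then (x_1x_2^{−1})^39 = 1, and the only element of order dividing gcd(39, 58) = 1 is 1, so x_1 = x_2.
With σ(0) = 0 this makes σ injective on all of ℤ/59ℤ, hence bijective (finite equal-size domain and codomain). In particular σ is injective.
Since σ is injective, we find the preimage of 51. The inverse of x ↦ x^39 on (ℤ/59ℤ)^× is x ↦ x^3, because 39·3 = 117 = 2·58 + 1 ≡ 1 (mod 58) and x^{58} = 1 for x ≠ 0 (Fermat). So σ⁻¹(51) = 51^3 mod 59.
Repeated squaring mod 59: 51^1 ≡ 51, 51^2 ≡ 51² = 2601 ≡ 5. Since 3 = 2 + 1, 51^3 ≡ 5·51: 5·51 = 255 ≡ 19. So 51^3 ≡ 19 (mod 59).
Hence σ⁻¹(51) = 19.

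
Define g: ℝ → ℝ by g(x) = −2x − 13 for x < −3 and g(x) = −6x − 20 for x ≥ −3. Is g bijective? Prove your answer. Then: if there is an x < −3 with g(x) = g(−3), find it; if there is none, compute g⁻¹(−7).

Both pieces are strictly decreasing (slopes −2 and −6), so each is injective on its own interval.
The left piece maps (−∞, −3) onto (−7, ∞); the right piece maps [−3, ∞) onto (−∞, −2].
These images overlap. In particular g(−3) = −2 (right piece), and solving −2x − 13 = −2 on the left piece gives x = −11/2 < −3.
So g(−11/2) = g(−3) with −11/2 ≠ −3, and g is not injective, hence not bijective. This x = −11/2 is the requested value below −3.

-11/2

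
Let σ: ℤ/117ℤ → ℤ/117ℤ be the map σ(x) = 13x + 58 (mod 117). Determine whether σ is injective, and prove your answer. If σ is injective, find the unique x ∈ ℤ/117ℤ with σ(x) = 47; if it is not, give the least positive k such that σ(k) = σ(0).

9

By definition, σ is injective if σ(u) = σ(v) implies u = v.
We have gcd(13, 117) = 13 > 1. Taking u = 0 and v = 9: σ(0) = 58 and σ(9) = 13·9 + 58 = 175 ≡ 58 (mod 117).
So σ(0) = σ(9) while 0 ≠ 9, hence σ is not injective.
Since σ is not injective, we find the least positive k with σ(k) = σ(0): this means 13k ≡ 0 (mod 117), i.e. 117 ∣ 13k. Since gcd(13, 117) = 13, dividing through by 13 this holds exactly when 9 ∣ k.
The smallest positive such k is 9.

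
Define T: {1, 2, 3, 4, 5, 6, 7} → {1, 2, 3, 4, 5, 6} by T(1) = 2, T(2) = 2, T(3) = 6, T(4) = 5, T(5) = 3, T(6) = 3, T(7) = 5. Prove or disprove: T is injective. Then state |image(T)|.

4

T(1) = 2 = T(2) with 1 ≠ 2, so T is not injective.
The image of T is {2, 3, 5, 6}, which has 4 elements.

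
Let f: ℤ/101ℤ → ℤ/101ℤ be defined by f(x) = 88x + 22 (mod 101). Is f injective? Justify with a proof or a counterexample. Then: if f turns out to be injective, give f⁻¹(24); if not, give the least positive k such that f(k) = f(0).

62

Recall that f is injective when f(a) = f(b) forces a = b.
Suppose f(a) = f(b) in ℤ/101ℤ. Then 88a + 22 ≡ 88b + 22 (mod 101), thus 88(a − b) ≡ 0 (mod 101).
Since gcd(88, 101) = 1, 88 is invertible modulo 101, so a − b ≡ 0 (mod 101), i.e. a = b.
Hence f is injective.
We now compute 88⁻¹ mod 101 explicitly. Euclid's algorithm: 101 = 1·88 + 13, 88 = 6·13 + 10, 13 = 1·10 + 3, 10 = 3·3 + 1; back-substituting gives 1 = 31·88 − 27·101, so 88⁻¹ ≡ 31 (mod 101).
Since f is injective, we find f⁻¹(24): we need 88x ≡ 24 − 22 ≡ 2 (mod 101). Using 88⁻¹ = 31: x ≡ 31·2 = 62, so x = 62.
Check: f(62) = 88·62 + 22 = 5478 = 54·101 + 24 ≡ 24 (mod 101).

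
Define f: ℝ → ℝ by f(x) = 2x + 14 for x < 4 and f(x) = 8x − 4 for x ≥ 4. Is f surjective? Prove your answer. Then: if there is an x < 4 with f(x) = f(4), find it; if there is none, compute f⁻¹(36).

Both pieces are strictly increasing (slopes 2 and 8), so each is injective on its own interval.
The left piece maps (−∞, 4) onto (−∞, 22); the right piece maps [4, ∞) onto [28, ∞).
The union (−∞, 22) ∪ [28, ∞) omits the interval between 22 and 28; in particular 22 has no preimage. So f is not surjective.
Because the two images are disjoint, no x < 4 has f(x) = f(4), so we compute f⁻¹(36): 36 lies in [28, ∞), so solve 8x − 4 = 36: x = (36 + 4)/8 = 5.

5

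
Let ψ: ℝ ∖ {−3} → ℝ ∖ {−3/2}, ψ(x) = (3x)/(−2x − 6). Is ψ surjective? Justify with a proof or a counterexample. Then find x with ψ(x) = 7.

For any y ≠ −3/2, solving y(−2x − 6) = 3x for x gives a well-defined x ≠ −3. So ψ is surjective.
Solving ψ(x) = 7: cross-multiplying gives 3x = 7(−2x − 6), which rearranges to 17x = −42, so x = −42/17.

-42/17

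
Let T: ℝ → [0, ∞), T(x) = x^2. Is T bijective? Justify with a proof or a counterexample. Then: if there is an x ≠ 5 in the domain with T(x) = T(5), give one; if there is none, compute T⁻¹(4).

-5

T(5) = 25 = (−5)^2 = T(−5) (since 2 is even), with 5 ≠ −5. So T is not injective, hence not bijective.
For the follow-up, such an x exists: taking x = −5 ∈ ℝ gives T(−5) = 25 = T(5) with −5 ≠ 5.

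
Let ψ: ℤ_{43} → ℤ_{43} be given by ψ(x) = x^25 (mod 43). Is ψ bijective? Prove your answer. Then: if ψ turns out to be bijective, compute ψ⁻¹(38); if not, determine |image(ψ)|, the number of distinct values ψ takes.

Since 43 is prime, the nonzero elements of ℤ_{43} form a cyclic group of order 42.
As gcd(25, 42) = 1, raising to the 25th power is a bijection on this group: if a^25 ≡ b^25 then (ab^{−1})^25 = 1, and the only element of order dividing gcd(25, 42) = 1 is 1, so a = b.
With ψ(0) = 0 this makes ψ injective on all of ℤ_{43}, hence bijective (finite equal-size domain and codomain). In particular ψ is bijective.
Since ψ is bijective, we find the preimage of 38. The inverse of x ↦ x^25 on (ℤ_{43})^× is x ↦ x^37, because 25·37 = 925 = 22·42 + 1 ≡ 1 (mod 42) and x^{42} = 1 for x ≠ 0 (Fermat). So ψ⁻¹(38) = 38^37 mod 43.
Repeated squaring mod 43: 38^1 ≡ 38, 38^2 ≡ 38² = 1444 ≡ 25, 38^4 ≡ 25² = 625 ≡ 23, 38^8 ≡ 23² = 529 ≡ 13, 38^16 ≡ 13² = 169 ≡ 40, 38^32 ≡ 40² = 1600 ≡ 9. Since 37 = 32 + 4 + 1, 38^37 ≡ 9·23·38: 9·23 = 207 ≡ 35, then 35·38 = 1330 ≡ 40. So 38^37 ≡ 40 (mod 43).
Hence ψ⁻¹(38) = 40.

40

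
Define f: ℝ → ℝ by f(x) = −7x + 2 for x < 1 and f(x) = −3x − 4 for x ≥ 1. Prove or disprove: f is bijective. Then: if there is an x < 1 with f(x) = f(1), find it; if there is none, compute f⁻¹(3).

Both pieces are strictly decreasing (slopes −7 and −3), so each is injective on its own interval.
The left piece maps (−∞, 1) onto (−5, ∞); the right piece maps [1, ∞) onto (−∞, −7].
The images leave a gap (−5 has no preimage), so f is not surjective, hence not bijective.
Because the two images are disjoint, no x < 1 has f(x) = f(1), so we compute f⁻¹(3): 3 lies in (−5, ∞), so solve −7x + 2 = 3: x = (3 − 2)/(−7) = −1/7.

-1/7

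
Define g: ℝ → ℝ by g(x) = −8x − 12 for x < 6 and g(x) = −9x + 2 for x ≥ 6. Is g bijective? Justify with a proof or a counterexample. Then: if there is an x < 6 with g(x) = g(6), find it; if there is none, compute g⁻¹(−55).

Both pieces are strictly decreasing (slopes −8 and −9), so each is injective on its own interval.
The left piece maps (−∞, 6) onto (−60, ∞); the right piece maps [6, ∞) onto (−∞, −52].
These images overlap. In particular g(6) = −52 (right piece), and solving −8x − 12 = −52 on the left piece gives x = 5 < 6.
So g(5) = g(6) with 5 ≠ 6, and g is not injective, hence not bijective. This x = 5 is the requested value below 6.

5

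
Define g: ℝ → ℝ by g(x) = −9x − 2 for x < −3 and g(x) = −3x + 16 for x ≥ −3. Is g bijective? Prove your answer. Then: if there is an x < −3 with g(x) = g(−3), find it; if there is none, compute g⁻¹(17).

-1/3

Both pieces are strictly decreasing (slopes −9 and −3), so each is injective on its own interval.
The left piece maps (−∞, −3) onto (25, ∞); the right piece maps [−3, ∞) onto (−∞, 25].
Since 25 = 25, the images partition ℝ: g is injective and surjective, hence bijective.
Because the two images are disjoint, no x < −3 has g(x) = g(−3), so we compute g⁻¹(17): 17 lies in (−∞, 25], so solve −3x + 16 = 17: x = (17 − 16)/(−3) = −1/3.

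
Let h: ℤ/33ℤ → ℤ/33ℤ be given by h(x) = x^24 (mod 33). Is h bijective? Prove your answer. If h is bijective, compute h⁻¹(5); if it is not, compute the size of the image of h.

h(4): Repeated squaring mod 33: 4^1 ≡ 4, 4^2 ≡ 4² = 16, 4^4 ≡ 16² = 256 ≡ 25, 4^8 ≡ 25² = 625 ≡ 31, 4^16 ≡ 31² = 961 ≡ 4. Since 24 = 16 + 8, 4^24 ≡ 4·31: 4·31 = 124 ≡ 25. So 4^24 ≡ 25 (mod 33).
h(7): Repeated squaring mod 33: 7^1 ≡ 7, 7^2 ≡ 7² = 49 ≡ 16, 7^4 ≡ 16² = 256 ≡ 25, 7^8 ≡ 25² = 625 ≡ 31, 7^16 ≡ 31² = 961 ≡ 4. Since 24 = 16 + 8, 7^24 ≡ 4·31: 4·31 = 124 ≡ 25. So 7^24 ≡ 25 (mod 33).
So h(4) = h(7) = 25 while 4 ≠ 7, thus h is not injective, hence not bijective.
Since h is not bijective, we determine |image(h)|. Computing x^24 mod 33 for each x (by repeated squaring, reducing mod 33 at every step), the values h(0), h(1), …, h(32) are: 0, 1, 16, 15, 25, 31, 9, 25, 4, 27, 1, 22, 12, 16, 4, 3, 31, 31, 3, 4, 16, 12, 22, 1, 27, 4, 25, 9, 31, 25, 15, 16, 1.
The distinct values are {0, 1, 3, 4, 9, 12, 15, 16, 22, 25, 27, 31}; there are 12 of them.

12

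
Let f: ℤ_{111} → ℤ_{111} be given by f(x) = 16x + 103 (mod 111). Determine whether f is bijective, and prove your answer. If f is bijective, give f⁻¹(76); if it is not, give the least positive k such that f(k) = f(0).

33

Suppose f(a) = f(b) in ℤ_{111}. Then 16a + 103 ≡ 16b + 103 (mod 111), hence 16(a − b) ≡ 0 (mod 111).
Since gcd(16, 111) = 1, 16 is invertible modulo 111, thus a − b ≡ 0 (mod 111), i.e. a = b.
We now compute 16⁻¹ mod 111 explicitly. Euclid's algorithm: 111 = 6·16 + 15, 16 = 1·15 + 1; back-substituting gives 1 = 7·16 − 1·111, so 16⁻¹ ≡ 7 (mod 111).
For any y ∈ ℤ_{111}, x = 7(y − 103) mod 111 satisfies f(x) = 16·7(y − 103) + 103 ≡ y (since 16·7 ≡ 1 mod 111). So every y has a preimage.
Hence f is bijective.
Since f is bijective, we compute f⁻¹(76): solve 16x + 103 ≡ 76 (mod 111), i.e. 16x ≡ 84 (mod 111).
Multiplying by 16⁻¹ = 7 gives x ≡ 7·84 = 588 = 5·111 + 33 ≡ 33 (mod 111).
Check: f(33) = 16·33 + 103 = 631 = 5·111 + 76 ≡ 76 (mod 111).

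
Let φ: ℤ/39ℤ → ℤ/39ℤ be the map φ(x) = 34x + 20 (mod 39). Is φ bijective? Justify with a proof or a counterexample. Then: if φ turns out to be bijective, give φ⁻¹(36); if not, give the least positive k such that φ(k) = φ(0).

Recall that φ is injective when φ(u) = φ(v) forces u = v.
Suppose φ(u) = φ(v) in ℤ/39ℤ. Then 34u + 20 ≡ 34v + 20 (mod 39), so 34(u − v) ≡ 0 (mod 39).
Since gcd(34, 39) = 1, 34 is invertible modulo 39, hence u − v ≡ 0 (mod 39), i.e. u = v.
We now compute 34⁻¹ mod 39 explicitly. Euclid's algorithm: 39 = 1·34 + 5, 34 = 6·5 + 4, 5 = 1·4 + 1; back-substituting gives 1 = 31·34 − 27·39, so 34⁻¹ ≡ 31 (mod 39).
Then y ↦ 31(y − 20) is a two-sided inverse to φ, so every y ∈ ℤ/39ℤ has a preimage.
Hence φ is bijective.
Since φ is bijective, we find φ⁻¹(36): we need 34x ≡ 36 − 20 ≡ 16 (mod 39). Using 34⁻¹ = 31: x ≡ 31·16 = 496 = 12·39 + 28, so x = 28.
Check: φ(28) = 34·28 + 20 = 972 = 24·39 + 36 ≡ 36 (mod 39).

28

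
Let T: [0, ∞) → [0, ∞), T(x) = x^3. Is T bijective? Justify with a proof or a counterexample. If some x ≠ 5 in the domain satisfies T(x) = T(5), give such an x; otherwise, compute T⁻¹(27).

3

On [0, ∞), x ↦ x^3 is strictly increasing (injective) and for any y ∈ [0, ∞) the 3rd root y^{1/3} lies in [0, ∞) (surjective). So T is bijective.
Since x ↦ x^3 is strictly increasing on [0, ∞), it is injective there, so no x ≠ 5 in the domain has T(x) = T(5). We therefore compute T⁻¹(27) = 27^{1/3} = 3 (indeed 3^3 = 27).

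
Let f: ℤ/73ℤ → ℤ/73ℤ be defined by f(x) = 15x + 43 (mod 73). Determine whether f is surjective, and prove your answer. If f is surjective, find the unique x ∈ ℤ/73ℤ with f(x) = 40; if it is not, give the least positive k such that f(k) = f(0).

Since gcd(15, 73) = 1, 15 is invertible modulo 73. Euclid's algorithm: 73 = 4·15 + 13, 15 = 1·13 + 2, 13 = 6·2 + 1; back-substituting gives 1 = 39·15 − 8·73, so 15⁻¹ ≡ 39 (mod 73).
For any y ∈ ℤ/73ℤ, x = 39(y − 43) mod 73 satisfies f(x) = 15·39(y − 43) + 43 ≡ y (since 15·39 ≡ 1 mod 73). So every y has a preimage.
Therefore f is surjective.
Since f is surjective, we find f⁻¹(40): we need 15x ≡ 40 − 43 ≡ 70 (mod 73). Using 15⁻¹ = 39: x ≡ 39·70 = 2730 = 37·73 + 29, so x = 29.
Check: f(29) = 15·29 + 43 = 478 = 6·73 + 40 ≡ 40 (mod 73).

29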